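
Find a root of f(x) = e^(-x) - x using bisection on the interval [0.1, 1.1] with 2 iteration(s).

f(x) = e^(-x) - x
Initial interval: [0.1, 1.1]

Iteration 1:
  c_1 = (0.100000 + 1.100000)/2 = 0.600000
  f(c_1) = f(0.600000) = -0.051188
  f(a) × f(c) < 0, new interval: [0.100000, 0.600000]
Iteration 2:
  c_2 = (0.100000 + 0.600000)/2 = 0.350000
  f(c_2) = f(0.350000) = 0.354688
  f(a) × f(c) ≥ 0, new interval: [0.350000, 0.600000]

After 2 iteration(s), the approximation is c_2 = 0.350000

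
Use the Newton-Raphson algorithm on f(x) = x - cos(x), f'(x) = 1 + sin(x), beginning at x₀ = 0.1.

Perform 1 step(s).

f(x) = x - cos(x)
f'(x) = 1 + sin(x)
x₀ = 0.1

Newton-Raphson formula: x_{n+1} = x_n - f(x_n)/f'(x_n)

Iteration 1:
  f(0.100000) = -0.895004
  f'(0.100000) = 1.099833
  x_1 = 0.100000 - (-0.895004)/1.099833 = 0.913763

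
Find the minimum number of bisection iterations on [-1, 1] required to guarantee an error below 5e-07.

We need (b-a)/2^n ≤ 5e-07
(1 - (-1))/2^n ≤ 5e-07
2/2^n ≤ 5e-07
2^n ≥ 4000000
n ≥ log₂(4000000) = 21.93
n ≥ 22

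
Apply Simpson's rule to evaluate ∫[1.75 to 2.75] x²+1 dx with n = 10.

f(x) = x²+1
a = 1.75, b = 2.75, n = 10
h = (b - a)/n = 0.100000

Simpson's rule: (h/3)[f(x₀) + 4f(x₁) + 2f(x₂) + ... + f(xₙ)]

x_0 = 1.7500, f(x_0) = 4.062500, coefficient = 1
x_1 = 1.8500, f(x_1) = 4.422500, coefficient = 4
x_2 = 1.9500, f(x_2) = 4.802500, coefficient = 2
x_3 = 2.0500, f(x_3) = 5.202500, coefficient = 4
x_4 = 2.1500, f(x_4) = 5.622500, coefficient = 2
x_5 = 2.2500, f(x_5) = 6.062500, coefficient = 4
x_6 = 2.3500, f(x_6) = 6.522500, coefficient = 2
x_7 = 2.4500, f(x_7) = 7.002500, coefficient = 4
x_8 = 2.5500, f(x_8) = 7.502500, coefficient = 2
x_9 = 2.6500, f(x_9) = 8.022500, coefficient = 4
x_10 = 2.7500, f(x_10) = 8.562500, coefficient = 1

I ≈ (0.100000/3) × 184.375000 = 6.145833
Exact value: 6.145833
Error: 0.000000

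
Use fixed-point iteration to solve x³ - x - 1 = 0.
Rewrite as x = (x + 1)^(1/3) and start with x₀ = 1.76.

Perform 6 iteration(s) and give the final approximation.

Equation: x³ - x - 1 = 0
Fixed-point form: x = (x + 1)^(1/3)
x₀ = 1.76

x_1 = g(1.760000) = 1.402716
x_2 = g(1.402716) = 1.339371
x_3 = g(1.339371) = 1.327495
x_4 = g(1.327495) = 1.325245
x_5 = g(1.325245) = 1.324818
x_6 = g(1.324818) = 1.324737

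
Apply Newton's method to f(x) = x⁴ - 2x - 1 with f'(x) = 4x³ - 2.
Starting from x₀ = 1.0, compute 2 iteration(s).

f(x) = x⁴ - 2x - 1
f'(x) = 4x³ - 2
x₀ = 1.0

Newton-Raphson formula: x_{n+1} = x_n - f(x_n)/f'(x_n)

Iteration 1:
  f(1.000000) = -2.000000
  f'(1.000000) = 2.000000
  x_1 = 1.000000 - (-2.000000)/2.000000 = 2.000000
Iteration 2:
  f(2.000000) = 11.000000
  f'(2.000000) = 30.000000
  x_2 = 2.000000 - 11.000000/30.000000 = 1.633333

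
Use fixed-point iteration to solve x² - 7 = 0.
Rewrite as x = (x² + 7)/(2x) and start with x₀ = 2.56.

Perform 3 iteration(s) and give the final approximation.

Equation: x² - 7 = 0
Fixed-point form: x = (x² + 7)/(2x)
x₀ = 2.56

x_1 = g(2.560000) = 2.647187
x_2 = g(2.647187) = 2.645752
x_3 = g(2.645752) = 2.645751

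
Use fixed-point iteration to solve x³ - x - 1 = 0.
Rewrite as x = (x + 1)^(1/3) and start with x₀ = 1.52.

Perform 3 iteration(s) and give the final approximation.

Equation: x³ - x - 1 = 0
Fixed-point form: x = (x + 1)^(1/3)
x₀ = 1.52

x_1 = g(1.520000) = 1.360818
x_2 = g(1.360818) = 1.331540
x_3 = g(1.331540) = 1.326013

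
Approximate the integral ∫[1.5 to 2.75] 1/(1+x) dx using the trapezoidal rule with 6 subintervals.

f(x) = 1/(1+x)
a = 1.5, b = 2.75, n = 6
h = (b - a)/n = 0.208333

Trapezoidal rule: (h/2)[f(x₀) + 2f(x₁) + 2f(x₂) + ... + f(xₙ)]

x_0 = 1.5000, f(x_0) = 0.400000, coefficient = 1
x_1 = 1.7083, f(x_1) = 0.369231, coefficient = 2
x_2 = 1.9167, f(x_2) = 0.342857, coefficient = 2
x_3 = 2.1250, f(x_3) = 0.320000, coefficient = 2
x_4 = 2.3333, f(x_4) = 0.300000, coefficient = 2
x_5 = 2.5417, f(x_5) = 0.282353, coefficient = 2
x_6 = 2.7500, f(x_6) = 0.266667, coefficient = 1

I ≈ (0.208333/2) × 3.895548 = 0.405786
Exact value: 0.405465
Error: 0.000321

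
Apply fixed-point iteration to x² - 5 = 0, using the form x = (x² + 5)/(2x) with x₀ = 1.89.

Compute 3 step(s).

Equation: x² - 5 = 0
Fixed-point form: x = (x² + 5)/(2x)
x₀ = 1.89

x_1 = g(1.890000) = 2.267751
x_2 = g(2.267751) = 2.236289
x_3 = g(2.236289) = 2.236068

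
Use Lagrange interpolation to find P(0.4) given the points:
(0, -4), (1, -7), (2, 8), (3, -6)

Lagrange interpolation formula:
P(x) = Σ yᵢ × Lᵢ(x)
where Lᵢ(x) = Π_{j≠i} (x - xⱼ)/(xᵢ - xⱼ)

L_0(0.4) = (0.4 - 1)/(0 - 1) × (0.4 - 2)/(0 - 2) × (0.4 - 3)/(0 - 3) = 0.416000
L_1(0.4) = (0.4 - 0)/(1 - 0) × (0.4 - 2)/(1 - 2) × (0.4 - 3)/(1 - 3) = 0.832000
L_2(0.4) = (0.4 - 0)/(2 - 0) × (0.4 - 1)/(2 - 1) × (0.4 - 3)/(2 - 3) = -0.312000
L_3(0.4) = (0.4 - 0)/(3 - 0) × (0.4 - 1)/(3 - 1) × (0.4 - 2)/(3 - 2) = 0.064000

P(0.4) = (-4)×L_0(0.4) + (-7)×L_1(0.4) + 8×L_2(0.4) + (-6)×L_3(0.4)
P(0.4) = -10.368000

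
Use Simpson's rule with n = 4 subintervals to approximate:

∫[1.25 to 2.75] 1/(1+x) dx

f(x) = 1/(1+x)
a = 1.25, b = 2.75, n = 4
h = (b - a)/n = 0.375000

Simpson's rule: (h/3)[f(x₀) + 4f(x₁) + 2f(x₂) + ... + f(xₙ)]

x_0 = 1.2500, f(x_0) = 0.444444, coefficient = 1
x_1 = 1.6250, f(x_1) = 0.380952, coefficient = 4
x_2 = 2.0000, f(x_2) = 0.333333, coefficient = 2
x_3 = 2.3750, f(x_3) = 0.296296, coefficient = 4
x_4 = 2.7500, f(x_4) = 0.266667, coefficient = 1

I ≈ (0.375000/3) × 4.086772 = 0.510847
Exact value: 0.510826
Error: 0.000021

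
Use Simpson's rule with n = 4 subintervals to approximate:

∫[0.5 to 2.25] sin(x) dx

f(x) = sin(x)
a = 0.5, b = 2.25, n = 4
h = (b - a)/n = 0.437500

Simpson's rule: (h/3)[f(x₀) + 4f(x₁) + 2f(x₂) + ... + f(xₙ)]

x_0 = 0.5000, f(x_0) = 0.479426, coefficient = 1
x_1 = 0.9375, f(x_1) = 0.806081, coefficient = 4
x_2 = 1.3750, f(x_2) = 0.980893, coefficient = 2
x_3 = 1.8125, f(x_3) = 0.970932, coefficient = 4
x_4 = 2.2500, f(x_4) = 0.778073, coefficient = 1

I ≈ (0.437500/3) × 10.327336 = 1.506070
Exact value: 1.505756
Error: 0.000314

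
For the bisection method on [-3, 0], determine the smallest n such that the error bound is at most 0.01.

We need (b-a)/2^n ≤ 0.01
(0 - (-3))/2^n ≤ 0.01
3/2^n ≤ 0.01
2^n ≥ 300
n ≥ log₂(300) = 8.23
n ≥ 9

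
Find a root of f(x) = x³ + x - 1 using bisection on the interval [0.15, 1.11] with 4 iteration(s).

f(x) = x³ + x - 1
Initial interval: [0.15, 1.11]

Iteration 1:
  c_1 = (0.150000 + 1.110000)/2 = 0.630000
  f(c_1) = f(0.630000) = -0.119953
  f(a) × f(c) ≥ 0, new interval: [0.630000, 1.110000]
Iteration 2:
  c_2 = (0.630000 + 1.110000)/2 = 0.870000
  f(c_2) = f(0.870000) = 0.528503
  f(a) × f(c) < 0, new interval: [0.630000, 0.870000]
Iteration 3:
  c_3 = (0.630000 + 0.870000)/2 = 0.750000
  f(c_3) = f(0.750000) = 0.171875
  f(a) × f(c) < 0, new interval: [0.630000, 0.750000]
Iteration 4:
  c_4 = (0.630000 + 0.750000)/2 = 0.690000
  f(c_4) = f(0.690000) = 0.018509
  f(a) × f(c) < 0, new interval: [0.630000, 0.690000]

After 4 iteration(s), the approximation is c_4 = 0.690000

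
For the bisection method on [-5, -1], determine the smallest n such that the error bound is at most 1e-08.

We need (b-a)/2^n ≤ 1e-08
(-1 - (-5))/2^n ≤ 1e-08
4/2^n ≤ 1e-08
2^n ≥ 400000000
n ≥ log₂(400000000) = 28.58
n ≥ 29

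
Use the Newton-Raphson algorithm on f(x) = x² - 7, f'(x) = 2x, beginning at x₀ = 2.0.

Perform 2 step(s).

f(x) = x² - 7
f'(x) = 2x
x₀ = 2.0

Newton-Raphson formula: x_{n+1} = x_n - f(x_n)/f'(x_n)

Iteration 1:
  f(2.000000) = -3.000000
  f'(2.000000) = 4.000000
  x_1 = 2.000000 - (-3.000000)/4.000000 = 2.750000
Iteration 2:
  f(2.750000) = 0.562500
  f'(2.750000) = 5.500000
  x_2 = 2.750000 - 0.562500/5.500000 = 2.647727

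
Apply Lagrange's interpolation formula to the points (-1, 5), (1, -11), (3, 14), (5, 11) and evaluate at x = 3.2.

Lagrange interpolation formula:
P(x) = Σ yᵢ × Lᵢ(x)
where Lᵢ(x) = Π_{j≠i} (x - xⱼ)/(xᵢ - xⱼ)

L_0(3.2) = (3.2 - 1)/(-1 - 1) × (3.2 - 3)/(-1 - 3) × (3.2 - 5)/(-1 - 5) = 0.016500
L_1(3.2) = (3.2 - (-1))/(1 - (-1)) × (3.2 - 3)/(1 - 3) × (3.2 - 5)/(1 - 5) = -0.094500
L_2(3.2) = (3.2 - (-1))/(3 - (-1)) × (3.2 - 1)/(3 - 1) × (3.2 - 5)/(3 - 5) = 1.039500
L_3(3.2) = (3.2 - (-1))/(5 - (-1)) × (3.2 - 1)/(5 - 1) × (3.2 - 3)/(5 - 3) = 0.038500

P(3.2) = 5×L_0(3.2) + (-11)×L_1(3.2) + 14×L_2(3.2) + 11×L_3(3.2)
P(3.2) = 16.098500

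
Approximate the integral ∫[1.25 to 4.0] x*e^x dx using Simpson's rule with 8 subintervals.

f(x) = x*e^x
a = 1.25, b = 4.0, n = 8
h = (b - a)/n = 0.343750

Simpson's rule: (h/3)[f(x₀) + 4f(x₁) + 2f(x₂) + ... + f(xₙ)]

x_0 = 1.2500, f(x_0) = 4.362929, coefficient = 1
x_1 = 1.5938, f(x_1) = 7.844712, coefficient = 4
x_2 = 1.9375, f(x_2) = 13.448916, coefficient = 2
x_3 = 2.2812, f(x_3) = 22.330948, coefficient = 4
x_4 = 2.6250, f(x_4) = 36.237007, coefficient = 2
x_5 = 2.9688, f(x_5) = 57.794348, coefficient = 4
x_6 = 3.3125, f(x_6) = 90.940295, coefficient = 2
x_7 = 3.6562, f(x_7) = 141.554957, coefficient = 4
x_8 = 4.0000, f(x_8) = 218.392600, coefficient = 1

I ≈ (0.343750/3) × 1422.107830 = 162.949855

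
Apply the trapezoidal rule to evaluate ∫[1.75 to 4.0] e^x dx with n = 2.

f(x) = e^x
a = 1.75, b = 4.0, n = 2
h = (b - a)/n = 1.125000

Trapezoidal rule: (h/2)[f(x₀) + 2f(x₁) + 2f(x₂) + ... + f(xₙ)]

x_0 = 1.7500, f(x_0) = 5.754603, coefficient = 1
x_1 = 2.8750, f(x_1) = 17.725424, coefficient = 2
x_2 = 4.0000, f(x_2) = 54.598150, coefficient = 1

I ≈ (1.125000/2) × 95.803601 = 53.889526
Exact value: 48.843547
Error: 5.045978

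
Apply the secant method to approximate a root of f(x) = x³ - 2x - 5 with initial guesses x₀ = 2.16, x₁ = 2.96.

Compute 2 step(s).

f(x) = x³ - 2x - 5
x₀ = 2.16, x₁ = 2.96

Secant formula: x_{n+1} = x_n - f(x_n)(x_n - x_{n-1})/(f(x_n) - f(x_{n-1}))

Iteration 1:
  f(2.160000) = 0.757696
  f(2.960000) = 15.014336
  x_2 = 2.960000 - 15.014336×(2.960000 - 2.160000)/(15.014336 - 0.757696)
       = 2.117482
Iteration 2:
  f(2.960000) = 15.014336
  f(2.117482) = 0.259259
  x_3 = 2.117482 - 0.259259×(2.117482 - 2.960000)/(0.259259 - 15.014336)
       = 2.102679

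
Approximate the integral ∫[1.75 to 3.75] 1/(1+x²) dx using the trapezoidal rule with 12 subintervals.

f(x) = 1/(1+x²)
a = 1.75, b = 3.75, n = 12
h = (b - a)/n = 0.166667

Trapezoidal rule: (h/2)[f(x₀) + 2f(x₁) + 2f(x₂) + ... + f(xₙ)]

x_0 = 1.7500, f(x_0) = 0.246154, coefficient = 1
x_1 = 1.9167, f(x_1) = 0.213967, coefficient = 2
x_2 = 2.0833, f(x_2) = 0.187256, coefficient = 2
x_3 = 2.2500, f(x_3) = 0.164948, coefficient = 2
x_4 = 2.4167, f(x_4) = 0.146193, coefficient = 2
x_5 = 2.5833, f(x_5) = 0.130317, coefficient = 2
x_6 = 2.7500, f(x_6) = 0.116788, coefficient = 2
x_7 = 2.9167, f(x_7) = 0.105186, coefficient = 2
x_8 = 3.0833, f(x_8) = 0.095175, coefficient = 2
x_9 = 3.2500, f(x_9) = 0.086486, coefficient = 2
x_10 = 3.4167, f(x_10) = 0.078904, coefficient = 2
x_11 = 3.5833, f(x_11) = 0.072253, coefficient = 2
x_12 = 3.7500, f(x_12) = 0.066390, coefficient = 1

I ≈ (0.166667/2) × 3.107493 = 0.258958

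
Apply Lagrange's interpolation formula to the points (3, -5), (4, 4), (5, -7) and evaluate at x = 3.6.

Lagrange interpolation formula:
P(x) = Σ yᵢ × Lᵢ(x)
where Lᵢ(x) = Π_{j≠i} (x - xⱼ)/(xᵢ - xⱼ)

L_0(3.6) = (3.6 - 4)/(3 - 4) × (3.6 - 5)/(3 - 5) = 0.280000
L_1(3.6) = (3.6 - 3)/(4 - 3) × (3.6 - 5)/(4 - 5) = 0.840000
L_2(3.6) = (3.6 - 3)/(5 - 3) × (3.6 - 4)/(5 - 4) = -0.120000

P(3.6) = (-5)×L_0(3.6) + 4×L_1(3.6) + (-7)×L_2(3.6)
P(3.6) = 2.800000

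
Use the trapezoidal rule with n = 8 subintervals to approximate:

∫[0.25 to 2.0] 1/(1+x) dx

f(x) = 1/(1+x)
a = 0.25, b = 2.0, n = 8
h = (b - a)/n = 0.218750

Trapezoidal rule: (h/2)[f(x₀) + 2f(x₁) + 2f(x₂) + ... + f(xₙ)]

x_0 = 0.2500, f(x_0) = 0.800000, coefficient = 1
x_1 = 0.4688, f(x_1) = 0.680851, coefficient = 2
x_2 = 0.6875, f(x_2) = 0.592593, coefficient = 2
x_3 = 0.9062, f(x_3) = 0.524590, coefficient = 2
x_4 = 1.1250, f(x_4) = 0.470588, coefficient = 2
x_5 = 1.3438, f(x_5) = 0.426667, coefficient = 2
x_6 = 1.5625, f(x_6) = 0.390244, coefficient = 2
x_7 = 1.7812, f(x_7) = 0.359551, coefficient = 2
x_8 = 2.0000, f(x_8) = 0.333333, coefficient = 1

I ≈ (0.218750/2) × 8.023500 = 0.877570
Exact value: 0.875469
Error: 0.002102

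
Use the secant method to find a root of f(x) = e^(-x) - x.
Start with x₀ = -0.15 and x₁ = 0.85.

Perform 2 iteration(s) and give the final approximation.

f(x) = e^(-x) - x
x₀ = -0.15, x₁ = 0.85

Secant formula: x_{n+1} = x_n - f(x_n)(x_n - x_{n-1})/(f(x_n) - f(x_{n-1}))

Iteration 1:
  f(-0.150000) = 1.311834
  f(0.850000) = -0.422585
  x_2 = 0.850000 - (-0.422585)×(0.850000 - (-0.150000))/(-0.422585 - 1.311834)
       = 0.606354
Iteration 2:
  f(0.850000) = -0.422585
  f(0.606354) = -0.061018
  x_3 = 0.606354 - (-0.061018)×(0.606354 - 0.850000)/(-0.061018 - (-0.422585))
       = 0.565236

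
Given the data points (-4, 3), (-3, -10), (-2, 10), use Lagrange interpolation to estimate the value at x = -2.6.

Lagrange interpolation formula:
P(x) = Σ yᵢ × Lᵢ(x)
where Lᵢ(x) = Π_{j≠i} (x - xⱼ)/(xᵢ - xⱼ)

L_0(-2.6) = (-2.6 - (-3))/(-4 - (-3)) × (-2.6 - (-2))/(-4 - (-2)) = -0.120000
L_1(-2.6) = (-2.6 - (-4))/(-3 - (-4)) × (-2.6 - (-2))/(-3 - (-2)) = 0.840000
L_2(-2.6) = (-2.6 - (-4))/(-2 - (-4)) × (-2.6 - (-3))/(-2 - (-3)) = 0.280000

P(-2.6) = 3×L_0(-2.6) + (-10)×L_1(-2.6) + 10×L_2(-2.6)
P(-2.6) = -5.960000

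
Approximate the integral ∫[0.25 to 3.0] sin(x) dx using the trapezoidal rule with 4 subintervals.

f(x) = sin(x)
a = 0.25, b = 3.0, n = 4
h = (b - a)/n = 0.687500

Trapezoidal rule: (h/2)[f(x₀) + 2f(x₁) + 2f(x₂) + ... + f(xₙ)]

x_0 = 0.2500, f(x_0) = 0.247404, coefficient = 1
x_1 = 0.9375, f(x_1) = 0.806081, coefficient = 2
x_2 = 1.6250, f(x_2) = 0.998531, coefficient = 2
x_3 = 2.3125, f(x_3) = 0.737319, coefficient = 2
x_4 = 3.0000, f(x_4) = 0.141120, coefficient = 1

I ≈ (0.687500/2) × 5.472386 = 1.881133
Exact value: 1.958905
Error: 0.077772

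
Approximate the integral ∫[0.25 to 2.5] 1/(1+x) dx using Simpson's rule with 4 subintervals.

f(x) = 1/(1+x)
a = 0.25, b = 2.5, n = 4
h = (b - a)/n = 0.562500

Simpson's rule: (h/3)[f(x₀) + 4f(x₁) + 2f(x₂) + ... + f(xₙ)]

x_0 = 0.2500, f(x_0) = 0.800000, coefficient = 1
x_1 = 0.8125, f(x_1) = 0.551724, coefficient = 4
x_2 = 1.3750, f(x_2) = 0.421053, coefficient = 2
x_3 = 1.9375, f(x_3) = 0.340426, coefficient = 4
x_4 = 2.5000, f(x_4) = 0.285714, coefficient = 1

I ≈ (0.562500/3) × 5.496418 = 1.030578
Exact value: 1.029619
Error: 0.000959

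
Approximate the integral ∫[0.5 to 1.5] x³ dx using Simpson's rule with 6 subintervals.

f(x) = x³
a = 0.5, b = 1.5, n = 6
h = (b - a)/n = 0.166667

Simpson's rule: (h/3)[f(x₀) + 4f(x₁) + 2f(x₂) + ... + f(xₙ)]

x_0 = 0.5000, f(x_0) = 0.125000, coefficient = 1
x_1 = 0.6667, f(x_1) = 0.296296, coefficient = 4
x_2 = 0.8333, f(x_2) = 0.578704, coefficient = 2
x_3 = 1.0000, f(x_3) = 1.000000, coefficient = 4
x_4 = 1.1667, f(x_4) = 1.587963, coefficient = 2
x_5 = 1.3333, f(x_5) = 2.370370, coefficient = 4
x_6 = 1.5000, f(x_6) = 3.375000, coefficient = 1

I ≈ (0.166667/3) × 22.500000 = 1.250000
Exact value: 1.250000
Error: 0.000000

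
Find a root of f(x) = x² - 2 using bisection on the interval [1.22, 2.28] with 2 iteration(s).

f(x) = x² - 2
Initial interval: [1.22, 2.28]

Iteration 1:
  c_1 = (1.220000 + 2.280000)/2 = 1.750000
  f(c_1) = f(1.750000) = 1.062500
  f(a) × f(c) < 0, new interval: [1.220000, 1.750000]
Iteration 2:
  c_2 = (1.220000 + 1.750000)/2 = 1.485000
  f(c_2) = f(1.485000) = 0.205225
  f(a) × f(c) < 0, new interval: [1.220000, 1.485000]

After 2 iteration(s), the approximation is c_2 = 1.485000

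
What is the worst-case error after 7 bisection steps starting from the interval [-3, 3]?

Bisection error bound: |error| ≤ (b-a)/2^n
|error| ≤ (3 - (-3))/2^7 = 6/2^7
|error| ≤ 0.0468750000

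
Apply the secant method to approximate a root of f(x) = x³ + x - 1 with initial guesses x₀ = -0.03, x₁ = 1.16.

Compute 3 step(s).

f(x) = x³ + x - 1
x₀ = -0.03, x₁ = 1.16

Secant formula: x_{n+1} = x_n - f(x_n)(x_n - x_{n-1})/(f(x_n) - f(x_{n-1}))

Iteration 1:
  f(-0.030000) = -1.030027
  f(1.160000) = 1.720896
  x_2 = 1.160000 - 1.720896×(1.160000 - (-0.030000))/(1.720896 - (-1.030027))
       = 0.415571
Iteration 2:
  f(1.160000) = 1.720896
  f(0.415571) = -0.512660
  x_3 = 0.415571 - (-0.512660)×(0.415571 - 1.160000)/(-0.512660 - 1.720896)
       = 0.586437
Iteration 3:
  f(0.415571) = -0.512660
  f(0.586437) = -0.211882
  x_4 = 0.586437 - (-0.211882)×(0.586437 - 0.415571)/(-0.211882 - (-0.512660))
       = 0.706803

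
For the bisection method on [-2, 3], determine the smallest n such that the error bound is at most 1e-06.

We need (b-a)/2^n ≤ 1e-06
(3 - (-2))/2^n ≤ 1e-06
5/2^n ≤ 1e-06
2^n ≥ 5000000
n ≥ log₂(5000000) = 22.25
n ≥ 23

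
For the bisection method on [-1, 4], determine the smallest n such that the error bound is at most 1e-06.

We need (b-a)/2^n ≤ 1e-06
(4 - (-1))/2^n ≤ 1e-06
5/2^n ≤ 1e-06
2^n ≥ 5000000
n ≥ log₂(5000000) = 22.25
n ≥ 23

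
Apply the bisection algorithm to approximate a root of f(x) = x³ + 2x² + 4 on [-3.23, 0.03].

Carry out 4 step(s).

f(x) = x³ + 2x² + 4
Initial interval: [-3.23, 0.03]

Iteration 1:
  c_1 = (-3.230000 + 0.030000)/2 = -1.600000
  f(c_1) = f(-1.600000) = 5.024000
  f(a) × f(c) < 0, new interval: [-3.230000, -1.600000]
Iteration 2:
  c_2 = (-3.230000 + (-1.600000))/2 = -2.415000
  f(c_2) = f(-2.415000) = 1.579627
  f(a) × f(c) < 0, new interval: [-3.230000, -2.415000]
Iteration 3:
  c_3 = (-3.230000 + (-2.415000))/2 = -2.822500
  f(c_3) = f(-2.822500) = -2.552451
  f(a) × f(c) ≥ 0, new interval: [-2.822500, -2.415000]
Iteration 4:
  c_4 = (-2.822500 + (-2.415000))/2 = -2.618750
  f(c_4) = f(-2.618750) = -0.243296
  f(a) × f(c) ≥ 0, new interval: [-2.618750, -2.415000]

After 4 iteration(s), the approximation is c_4 = -2.618750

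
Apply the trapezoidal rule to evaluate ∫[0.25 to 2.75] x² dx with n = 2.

f(x) = x²
a = 0.25, b = 2.75, n = 2
h = (b - a)/n = 1.250000

Trapezoidal rule: (h/2)[f(x₀) + 2f(x₁) + 2f(x₂) + ... + f(xₙ)]

x_0 = 0.2500, f(x_0) = 0.062500, coefficient = 1
x_1 = 1.5000, f(x_1) = 2.250000, coefficient = 2
x_2 = 2.7500, f(x_2) = 7.562500, coefficient = 1

I ≈ (1.250000/2) × 12.125000 = 7.578125
Exact value: 6.927083
Error: 0.651042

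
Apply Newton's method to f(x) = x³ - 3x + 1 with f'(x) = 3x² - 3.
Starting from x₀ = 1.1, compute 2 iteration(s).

f(x) = x³ - 3x + 1
f'(x) = 3x² - 3
x₀ = 1.1

Newton-Raphson formula: x_{n+1} = x_n - f(x_n)/f'(x_n)

Iteration 1:
  f(1.100000) = -0.969000
  f'(1.100000) = 0.630000
  x_1 = 1.100000 - (-0.969000)/0.630000 = 2.638095
Iteration 2:
  f(2.638095) = 11.445661
  f'(2.638095) = 17.878639
  x_2 = 2.638095 - 11.445661/17.878639 = 1.997909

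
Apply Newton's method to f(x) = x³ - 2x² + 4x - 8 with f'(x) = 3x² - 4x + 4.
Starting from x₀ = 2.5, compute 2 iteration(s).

f(x) = x³ - 2x² + 4x - 8
f'(x) = 3x² - 4x + 4
x₀ = 2.5

Newton-Raphson formula: x_{n+1} = x_n - f(x_n)/f'(x_n)

Iteration 1:
  f(2.500000) = 5.125000
  f'(2.500000) = 12.750000
  x_1 = 2.500000 - 5.125000/12.750000 = 2.098039
Iteration 2:
  f(2.098039) = 0.823703
  f'(2.098039) = 8.813149
  x_2 = 2.098039 - 0.823703/8.813149 = 2.004576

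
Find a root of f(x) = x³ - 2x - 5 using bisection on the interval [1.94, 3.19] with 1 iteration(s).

f(x) = x³ - 2x - 5
Initial interval: [1.94, 3.19]

Iteration 1:
  c_1 = (1.940000 + 3.190000)/2 = 2.565000
  f(c_1) = f(2.565000) = 6.745712
  f(a) × f(c) < 0, new interval: [1.940000, 2.565000]

After 1 iteration(s), the approximation is c_1 = 2.565000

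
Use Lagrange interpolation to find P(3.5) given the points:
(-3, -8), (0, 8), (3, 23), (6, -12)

Lagrange interpolation formula:
P(x) = Σ yᵢ × Lᵢ(x)
where Lᵢ(x) = Π_{j≠i} (x - xⱼ)/(xᵢ - xⱼ)

L_0(3.5) = (3.5 - 0)/(-3 - 0) × (3.5 - 3)/(-3 - 3) × (3.5 - 6)/(-3 - 6) = 0.027006
L_1(3.5) = (3.5 - (-3))/(0 - (-3)) × (3.5 - 3)/(0 - 3) × (3.5 - 6)/(0 - 6) = -0.150463
L_2(3.5) = (3.5 - (-3))/(3 - (-3)) × (3.5 - 0)/(3 - 0) × (3.5 - 6)/(3 - 6) = 1.053241
L_3(3.5) = (3.5 - (-3))/(6 - (-3)) × (3.5 - 0)/(6 - 0) × (3.5 - 3)/(6 - 3) = 0.070216

P(3.5) = (-8)×L_0(3.5) + 8×L_1(3.5) + 23×L_2(3.5) + (-12)×L_3(3.5)
P(3.5) = 21.962191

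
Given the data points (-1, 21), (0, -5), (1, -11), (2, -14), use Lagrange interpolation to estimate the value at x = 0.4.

Lagrange interpolation formula:
P(x) = Σ yᵢ × Lᵢ(x)
where Lᵢ(x) = Π_{j≠i} (x - xⱼ)/(xᵢ - xⱼ)

L_0(0.4) = (0.4 - 0)/(-1 - 0) × (0.4 - 1)/(-1 - 1) × (0.4 - 2)/(-1 - 2) = -0.064000
L_1(0.4) = (0.4 - (-1))/(0 - (-1)) × (0.4 - 1)/(0 - 1) × (0.4 - 2)/(0 - 2) = 0.672000
L_2(0.4) = (0.4 - (-1))/(1 - (-1)) × (0.4 - 0)/(1 - 0) × (0.4 - 2)/(1 - 2) = 0.448000
L_3(0.4) = (0.4 - (-1))/(2 - (-1)) × (0.4 - 0)/(2 - 0) × (0.4 - 1)/(2 - 1) = -0.056000

P(0.4) = 21×L_0(0.4) + (-5)×L_1(0.4) + (-11)×L_2(0.4) + (-14)×L_3(0.4)
P(0.4) = -8.848000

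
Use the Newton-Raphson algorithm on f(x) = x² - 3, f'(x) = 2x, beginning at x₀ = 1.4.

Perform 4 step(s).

f(x) = x² - 3
f'(x) = 2x
x₀ = 1.4

Newton-Raphson formula: x_{n+1} = x_n - f(x_n)/f'(x_n)

Iteration 1:
  f(1.400000) = -1.040000
  f'(1.400000) = 2.800000
  x_1 = 1.400000 - (-1.040000)/2.800000 = 1.771429
Iteration 2:
  f(1.771429) = 0.137959
  f'(1.771429) = 3.542857
  x_2 = 1.771429 - 0.137959/3.542857 = 1.732488
Iteration 3:
  f(1.732488) = 0.001516
  f'(1.732488) = 3.464977
  x_3 = 1.732488 - 0.001516/3.464977 = 1.732051
Iteration 4:
  f(1.732051) = 0.000000
  f'(1.732051) = 3.464102
  x_4 = 1.732051 - 0.000000/3.464102 = 1.732051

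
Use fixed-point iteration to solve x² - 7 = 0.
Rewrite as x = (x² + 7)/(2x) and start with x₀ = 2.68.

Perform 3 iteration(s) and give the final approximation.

Equation: x² - 7 = 0
Fixed-point form: x = (x² + 7)/(2x)
x₀ = 2.68

x_1 = g(2.680000) = 2.645970
x_2 = g(2.645970) = 2.645751
x_3 = g(2.645751) = 2.645751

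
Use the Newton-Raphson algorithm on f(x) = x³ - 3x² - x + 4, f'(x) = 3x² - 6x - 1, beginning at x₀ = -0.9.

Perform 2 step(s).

f(x) = x³ - 3x² - x + 4
f'(x) = 3x² - 6x - 1
x₀ = -0.9

Newton-Raphson formula: x_{n+1} = x_n - f(x_n)/f'(x_n)

Iteration 1:
  f(-0.900000) = 1.741000
  f'(-0.900000) = 6.830000
  x_1 = -0.900000 - 1.741000/6.830000 = -1.154905
Iteration 2:
  f(-1.154905) = -0.386929
  f'(-1.154905) = 9.930845
  x_2 = -1.154905 - (-0.386929)/9.930845 = -1.115943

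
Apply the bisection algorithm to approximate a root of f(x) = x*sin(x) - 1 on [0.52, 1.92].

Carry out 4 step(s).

f(x) = x*sin(x) - 1
Initial interval: [0.52, 1.92]

Iteration 1:
  c_1 = (0.520000 + 1.920000)/2 = 1.220000
  f(c_1) = f(1.220000) = 0.145701
  f(a) × f(c) < 0, new interval: [0.520000, 1.220000]
Iteration 2:
  c_2 = (0.520000 + 1.220000)/2 = 0.870000
  f(c_2) = f(0.870000) = -0.335034
  f(a) × f(c) ≥ 0, new interval: [0.870000, 1.220000]
Iteration 3:
  c_3 = (0.870000 + 1.220000)/2 = 1.045000
  f(c_3) = f(1.045000) = -0.096154
  f(a) × f(c) ≥ 0, new interval: [1.045000, 1.220000]
Iteration 4:
  c_4 = (1.045000 + 1.220000)/2 = 1.132500
  f(c_4) = f(1.132500) = 0.025452
  f(a) × f(c) < 0, new interval: [1.045000, 1.132500]

After 4 iteration(s), the approximation is c_4 = 1.132500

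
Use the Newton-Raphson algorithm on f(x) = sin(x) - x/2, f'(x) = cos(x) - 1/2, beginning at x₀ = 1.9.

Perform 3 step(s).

f(x) = sin(x) - x/2
f'(x) = cos(x) - 1/2
x₀ = 1.9

Newton-Raphson formula: x_{n+1} = x_n - f(x_n)/f'(x_n)

Iteration 1:
  f(1.900000) = -0.003700
  f'(1.900000) = -0.823290
  x_1 = 1.900000 - (-0.003700)/(-0.823290) = 1.895506
Iteration 2:
  f(1.895506) = -0.000010
  f'(1.895506) = -0.819034
  x_2 = 1.895506 - (-0.000010)/(-0.819034) = 1.895494
Iteration 3:
  f(1.895494) = 0.000000
  f'(1.895494) = -0.819023
  x_3 = 1.895494 - 0.000000/(-0.819023) = 1.895494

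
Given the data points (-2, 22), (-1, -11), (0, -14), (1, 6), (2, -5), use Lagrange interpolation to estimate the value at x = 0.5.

Lagrange interpolation formula:
P(x) = Σ yᵢ × Lᵢ(x)
where Lᵢ(x) = Π_{j≠i} (x - xⱼ)/(xᵢ - xⱼ)

L_0(0.5) = (0.5 - (-1))/(-2 - (-1)) × (0.5 - 0)/(-2 - 0) × (0.5 - 1)/(-2 - 1) × (0.5 - 2)/(-2 - 2) = 0.023438
L_1(0.5) = (0.5 - (-2))/(-1 - (-2)) × (0.5 - 0)/(-1 - 0) × (0.5 - 1)/(-1 - 1) × (0.5 - 2)/(-1 - 2) = -0.156250
L_2(0.5) = (0.5 - (-2))/(0 - (-2)) × (0.5 - (-1))/(0 - (-1)) × (0.5 - 1)/(0 - 1) × (0.5 - 2)/(0 - 2) = 0.703125
L_3(0.5) = (0.5 - (-2))/(1 - (-2)) × (0.5 - (-1))/(1 - (-1)) × (0.5 - 0)/(1 - 0) × (0.5 - 2)/(1 - 2) = 0.468750
L_4(0.5) = (0.5 - (-2))/(2 - (-2)) × (0.5 - (-1))/(2 - (-1)) × (0.5 - 0)/(2 - 0) × (0.5 - 1)/(2 - 1) = -0.039062

P(0.5) = 22×L_0(0.5) + (-11)×L_1(0.5) + (-14)×L_2(0.5) + 6×L_3(0.5) + (-5)×L_4(0.5)
P(0.5) = -4.601562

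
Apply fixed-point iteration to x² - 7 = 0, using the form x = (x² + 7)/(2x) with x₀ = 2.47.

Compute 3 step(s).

Equation: x² - 7 = 0
Fixed-point form: x = (x² + 7)/(2x)
x₀ = 2.47

x_1 = g(2.470000) = 2.652004
x_2 = g(2.652004) = 2.645759
x_3 = g(2.645759) = 2.645751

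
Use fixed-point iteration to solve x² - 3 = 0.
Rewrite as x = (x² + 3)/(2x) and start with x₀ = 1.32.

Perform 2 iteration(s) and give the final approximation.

Equation: x² - 3 = 0
Fixed-point form: x = (x² + 3)/(2x)
x₀ = 1.32

x_1 = g(1.320000) = 1.796364
x_2 = g(1.796364) = 1.733202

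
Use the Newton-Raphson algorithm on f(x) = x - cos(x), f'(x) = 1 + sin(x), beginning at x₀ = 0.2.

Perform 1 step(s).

f(x) = x - cos(x)
f'(x) = 1 + sin(x)
x₀ = 0.2

Newton-Raphson formula: x_{n+1} = x_n - f(x_n)/f'(x_n)

Iteration 1:
  f(0.200000) = -0.780067
  f'(0.200000) = 1.198669
  x_1 = 0.200000 - (-0.780067)/1.198669 = 0.850777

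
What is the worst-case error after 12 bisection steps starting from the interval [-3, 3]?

Bisection error bound: |error| ≤ (b-a)/2^n
|error| ≤ (3 - (-3))/2^12 = 6/2^12
|error| ≤ 0.0014648438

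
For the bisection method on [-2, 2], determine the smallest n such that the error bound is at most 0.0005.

We need (b-a)/2^n ≤ 0.0005
(2 - (-2))/2^n ≤ 0.0005
4/2^n ≤ 0.0005
2^n ≥ 8000
n ≥ log₂(8000) = 12.97
n ≥ 13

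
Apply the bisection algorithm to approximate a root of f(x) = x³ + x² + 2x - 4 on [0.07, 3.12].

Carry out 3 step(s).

f(x) = x³ + x² + 2x - 4
Initial interval: [0.07, 3.12]

Iteration 1:
  c_1 = (0.070000 + 3.120000)/2 = 1.595000
  f(c_1) = f(1.595000) = 5.791745
  f(a) × f(c) < 0, new interval: [0.070000, 1.595000]
Iteration 2:
  c_2 = (0.070000 + 1.595000)/2 = 0.832500
  f(c_2) = f(0.832500) = -1.064974
  f(a) × f(c) ≥ 0, new interval: [0.832500, 1.595000]
Iteration 3:
  c_3 = (0.832500 + 1.595000)/2 = 1.213750
  f(c_3) = f(1.213750) = 1.688772
  f(a) × f(c) < 0, new interval: [0.832500, 1.213750]

After 3 iteration(s), the approximation is c_3 = 1.213750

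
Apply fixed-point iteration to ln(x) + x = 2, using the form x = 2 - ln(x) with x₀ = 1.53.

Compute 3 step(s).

Equation: ln(x) + x = 2
Fixed-point form: x = 2 - ln(x)
x₀ = 1.53

x_1 = g(1.530000) = 1.574732
x_2 = g(1.574732) = 1.545915
x_3 = g(1.545915) = 1.564384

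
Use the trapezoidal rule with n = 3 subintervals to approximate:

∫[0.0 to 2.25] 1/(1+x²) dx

f(x) = 1/(1+x²)
a = 0.0, b = 2.25, n = 3
h = (b - a)/n = 0.750000

Trapezoidal rule: (h/2)[f(x₀) + 2f(x₁) + 2f(x₂) + ... + f(xₙ)]

x_0 = 0.0000, f(x_0) = 1.000000, coefficient = 1
x_1 = 0.7500, f(x_1) = 0.640000, coefficient = 2
x_2 = 1.5000, f(x_2) = 0.307692, coefficient = 2
x_3 = 2.2500, f(x_3) = 0.164948, coefficient = 1

I ≈ (0.750000/2) × 3.060333 = 1.147625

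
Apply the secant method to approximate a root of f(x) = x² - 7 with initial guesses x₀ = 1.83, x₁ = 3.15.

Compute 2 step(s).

f(x) = x² - 7
x₀ = 1.83, x₁ = 3.15

Secant formula: x_{n+1} = x_n - f(x_n)(x_n - x_{n-1})/(f(x_n) - f(x_{n-1}))

Iteration 1:
  f(1.830000) = -3.651100
  f(3.150000) = 2.922500
  x_2 = 3.150000 - 2.922500×(3.150000 - 1.830000)/(2.922500 - (-3.651100))
       = 2.563153
Iteration 2:
  f(3.150000) = 2.922500
  f(2.563153) = -0.430249
  x_3 = 2.563153 - (-0.430249)×(2.563153 - 3.150000)/(-0.430249 - 2.922500)
       = 2.638461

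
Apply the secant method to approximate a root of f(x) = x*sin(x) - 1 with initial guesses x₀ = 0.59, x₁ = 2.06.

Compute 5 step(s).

f(x) = x*sin(x) - 1
x₀ = 0.59, x₁ = 2.06

Secant formula: x_{n+1} = x_n - f(x_n)(x_n - x_{n-1})/(f(x_n) - f(x_{n-1}))

Iteration 1:
  f(0.590000) = -0.671747
  f(2.060000) = 0.818377
  x_2 = 2.060000 - 0.818377×(2.060000 - 0.590000)/(0.818377 - (-0.671747))
       = 1.252675
Iteration 2:
  f(2.060000) = 0.818377
  f(1.252675) = 0.189822
  x_3 = 1.252675 - 0.189822×(1.252675 - 2.060000)/(0.189822 - 0.818377)
       = 1.008865
Iteration 3:
  f(1.252675) = 0.189822
  f(1.008865) = -0.146270
  x_4 = 1.008865 - (-0.146270)×(1.008865 - 1.252675)/(-0.146270 - 0.189822)
       = 1.114973
Iteration 4:
  f(1.008865) = -0.146270
  f(1.114973) = 0.001134
  x_5 = 1.114973 - 0.001134×(1.114973 - 1.008865)/(0.001134 - (-0.146270))
       = 1.114157
Iteration 5:
  f(1.114973) = 0.001134
  f(1.114157) = 0.000000
  x_6 = 1.114157 - 0.000000×(1.114157 - 1.114973)/(0.000000 - 0.001134)
       = 1.114157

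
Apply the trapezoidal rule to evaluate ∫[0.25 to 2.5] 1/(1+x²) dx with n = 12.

f(x) = 1/(1+x²)
a = 0.25, b = 2.5, n = 12
h = (b - a)/n = 0.187500

Trapezoidal rule: (h/2)[f(x₀) + 2f(x₁) + 2f(x₂) + ... + f(xₙ)]

x_0 = 0.2500, f(x_0) = 0.941176, coefficient = 1
x_1 = 0.4375, f(x_1) = 0.839344, coefficient = 2
x_2 = 0.6250, f(x_2) = 0.719101, coefficient = 2
x_3 = 0.8125, f(x_3) = 0.602353, coefficient = 2
x_4 = 1.0000, f(x_4) = 0.500000, coefficient = 2
x_5 = 1.1875, f(x_5) = 0.414911, coefficient = 2
x_6 = 1.3750, f(x_6) = 0.345946, coefficient = 2
x_7 = 1.5625, f(x_7) = 0.290579, coefficient = 2
x_8 = 1.7500, f(x_8) = 0.246154, coefficient = 2
x_9 = 1.9375, f(x_9) = 0.210353, coefficient = 2
x_10 = 2.1250, f(x_10) = 0.181303, coefficient = 2
x_11 = 2.3125, f(x_11) = 0.157538, coefficient = 2
x_12 = 2.5000, f(x_12) = 0.137931, coefficient = 1

I ≈ (0.187500/2) × 10.094273 = 0.946338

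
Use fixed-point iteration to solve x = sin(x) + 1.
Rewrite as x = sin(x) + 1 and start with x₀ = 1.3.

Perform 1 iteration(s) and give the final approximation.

Equation: x = sin(x) + 1
Fixed-point form: x = sin(x) + 1
x₀ = 1.3

x_1 = g(1.300000) = 1.963558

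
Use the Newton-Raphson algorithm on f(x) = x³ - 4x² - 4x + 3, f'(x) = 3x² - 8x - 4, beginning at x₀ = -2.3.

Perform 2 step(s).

f(x) = x³ - 4x² - 4x + 3
f'(x) = 3x² - 8x - 4
x₀ = -2.3

Newton-Raphson formula: x_{n+1} = x_n - f(x_n)/f'(x_n)

Iteration 1:
  f(-2.300000) = -21.127000
  f'(-2.300000) = 30.270000
  x_1 = -2.300000 - (-21.127000)/30.270000 = -1.602048
Iteration 2:
  f(-1.602048) = -4.969792
  f'(-1.602048) = 16.516061
  x_2 = -1.602048 - (-4.969792)/16.516061 = -1.301142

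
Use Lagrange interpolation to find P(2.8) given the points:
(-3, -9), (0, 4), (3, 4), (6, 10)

Lagrange interpolation formula:
P(x) = Σ yᵢ × Lᵢ(x)
where Lᵢ(x) = Π_{j≠i} (x - xⱼ)/(xᵢ - xⱼ)

L_0(2.8) = (2.8 - 0)/(-3 - 0) × (2.8 - 3)/(-3 - 3) × (2.8 - 6)/(-3 - 6) = -0.011062
L_1(2.8) = (2.8 - (-3))/(0 - (-3)) × (2.8 - 3)/(0 - 3) × (2.8 - 6)/(0 - 6) = 0.068741
L_2(2.8) = (2.8 - (-3))/(3 - (-3)) × (2.8 - 0)/(3 - 0) × (2.8 - 6)/(3 - 6) = 0.962370
L_3(2.8) = (2.8 - (-3))/(6 - (-3)) × (2.8 - 0)/(6 - 0) × (2.8 - 3)/(6 - 3) = -0.020049

P(2.8) = (-9)×L_0(2.8) + 4×L_1(2.8) + 4×L_2(2.8) + 10×L_3(2.8)
P(2.8) = 4.023506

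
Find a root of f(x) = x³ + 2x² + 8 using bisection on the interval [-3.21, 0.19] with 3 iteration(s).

f(x) = x³ + 2x² + 8
Initial interval: [-3.21, 0.19]

Iteration 1:
  c_1 = (-3.210000 + 0.190000)/2 = -1.510000
  f(c_1) = f(-1.510000) = 9.117249
  f(a) × f(c) < 0, new interval: [-3.210000, -1.510000]
Iteration 2:
  c_2 = (-3.210000 + (-1.510000))/2 = -2.360000
  f(c_2) = f(-2.360000) = 5.994944
  f(a) × f(c) < 0, new interval: [-3.210000, -2.360000]
Iteration 3:
  c_3 = (-3.210000 + (-2.360000))/2 = -2.785000
  f(c_3) = f(-2.785000) = 1.911363
  f(a) × f(c) < 0, new interval: [-3.210000, -2.785000]

After 3 iteration(s), the approximation is c_3 = -2.785000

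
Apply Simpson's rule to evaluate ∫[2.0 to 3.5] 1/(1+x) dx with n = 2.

f(x) = 1/(1+x)
a = 2.0, b = 3.5, n = 2
h = (b - a)/n = 0.750000

Simpson's rule: (h/3)[f(x₀) + 4f(x₁) + 2f(x₂) + ... + f(xₙ)]

x_0 = 2.0000, f(x_0) = 0.333333, coefficient = 1
x_1 = 2.7500, f(x_1) = 0.266667, coefficient = 4
x_2 = 3.5000, f(x_2) = 0.222222, coefficient = 1

I ≈ (0.750000/3) × 1.622222 = 0.405556
Exact value: 0.405465
Error: 0.000090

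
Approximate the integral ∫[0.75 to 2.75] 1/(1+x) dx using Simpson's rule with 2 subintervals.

f(x) = 1/(1+x)
a = 0.75, b = 2.75, n = 2
h = (b - a)/n = 1.000000

Simpson's rule: (h/3)[f(x₀) + 4f(x₁) + 2f(x₂) + ... + f(xₙ)]

x_0 = 0.7500, f(x_0) = 0.571429, coefficient = 1
x_1 = 1.7500, f(x_1) = 0.363636, coefficient = 4
x_2 = 2.7500, f(x_2) = 0.266667, coefficient = 1

I ≈ (1.000000/3) × 2.292641 = 0.764214
Exact value: 0.762140
Error: 0.002074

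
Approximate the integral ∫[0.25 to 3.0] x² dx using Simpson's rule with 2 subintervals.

f(x) = x²
a = 0.25, b = 3.0, n = 2
h = (b - a)/n = 1.375000

Simpson's rule: (h/3)[f(x₀) + 4f(x₁) + 2f(x₂) + ... + f(xₙ)]

x_0 = 0.2500, f(x_0) = 0.062500, coefficient = 1
x_1 = 1.6250, f(x_1) = 2.640625, coefficient = 4
x_2 = 3.0000, f(x_2) = 9.000000, coefficient = 1

I ≈ (1.375000/3) × 19.625000 = 8.994792
Exact value: 8.994792
Error: 0.000000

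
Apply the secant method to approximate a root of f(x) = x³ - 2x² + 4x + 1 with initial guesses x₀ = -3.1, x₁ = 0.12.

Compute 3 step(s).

f(x) = x³ - 2x² + 4x + 1
x₀ = -3.1, x₁ = 0.12

Secant formula: x_{n+1} = x_n - f(x_n)(x_n - x_{n-1})/(f(x_n) - f(x_{n-1}))

Iteration 1:
  f(-3.100000) = -60.411000
  f(0.120000) = 1.452928
  x_2 = 0.120000 - 1.452928×(0.120000 - (-3.100000))/(1.452928 - (-60.411000))
       = 0.044376
Iteration 2:
  f(0.120000) = 1.452928
  f(0.044376) = 1.173651
  x_3 = 0.044376 - 1.173651×(0.044376 - 0.120000)/(1.173651 - 1.452928)
       = -0.273434
Iteration 3:
  f(0.044376) = 1.173651
  f(-0.273434) = -0.263710
  x_4 = -0.273434 - (-0.263710)×(-0.273434 - 0.044376)/(-0.263710 - 1.173651)
       = -0.215126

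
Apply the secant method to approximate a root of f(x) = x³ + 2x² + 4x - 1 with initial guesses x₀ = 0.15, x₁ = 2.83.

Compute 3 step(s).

f(x) = x³ + 2x² + 4x - 1
x₀ = 0.15, x₁ = 2.83

Secant formula: x_{n+1} = x_n - f(x_n)(x_n - x_{n-1})/(f(x_n) - f(x_{n-1}))

Iteration 1:
  f(0.150000) = -0.351625
  f(2.830000) = 49.002987
  x_2 = 2.830000 - 49.002987×(2.830000 - 0.150000)/(49.002987 - (-0.351625))
       = 0.169094
Iteration 2:
  f(2.830000) = 49.002987
  f(0.169094) = -0.261606
  x_3 = 0.169094 - (-0.261606)×(0.169094 - 2.830000)/(-0.261606 - 49.002987)
       = 0.183224
Iteration 3:
  f(0.169094) = -0.261606
  f(0.183224) = -0.193813
  x_4 = 0.183224 - (-0.193813)×(0.183224 - 0.169094)/(-0.193813 - (-0.261606))
       = 0.223620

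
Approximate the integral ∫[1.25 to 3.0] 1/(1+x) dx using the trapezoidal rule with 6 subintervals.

f(x) = 1/(1+x)
a = 1.25, b = 3.0, n = 6
h = (b - a)/n = 0.291667

Trapezoidal rule: (h/2)[f(x₀) + 2f(x₁) + 2f(x₂) + ... + f(xₙ)]

x_0 = 1.2500, f(x_0) = 0.444444, coefficient = 1
x_1 = 1.5417, f(x_1) = 0.393443, coefficient = 2
x_2 = 1.8333, f(x_2) = 0.352941, coefficient = 2
x_3 = 2.1250, f(x_3) = 0.320000, coefficient = 2
x_4 = 2.4167, f(x_4) = 0.292683, coefficient = 2
x_5 = 2.7083, f(x_5) = 0.269663, coefficient = 2
x_6 = 3.0000, f(x_6) = 0.250000, coefficient = 1

I ≈ (0.291667/2) × 3.951904 = 0.576319
Exact value: 0.575364
Error: 0.000955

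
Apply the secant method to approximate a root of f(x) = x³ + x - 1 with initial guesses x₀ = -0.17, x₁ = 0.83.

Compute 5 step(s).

f(x) = x³ + x - 1
x₀ = -0.17, x₁ = 0.83

Secant formula: x_{n+1} = x_n - f(x_n)(x_n - x_{n-1})/(f(x_n) - f(x_{n-1}))

Iteration 1:
  f(-0.170000) = -1.174913
  f(0.830000) = 0.401787
  x_2 = 0.830000 - 0.401787×(0.830000 - (-0.170000))/(0.401787 - (-1.174913))
       = 0.575172
Iteration 2:
  f(0.830000) = 0.401787
  f(0.575172) = -0.234548
  x_3 = 0.575172 - (-0.234548)×(0.575172 - 0.830000)/(-0.234548 - 0.401787)
       = 0.669100
Iteration 3:
  f(0.575172) = -0.234548
  f(0.669100) = -0.031348
  x_4 = 0.669100 - (-0.031348)×(0.669100 - 0.575172)/(-0.031348 - (-0.234548))
       = 0.683590
Iteration 4:
  f(0.669100) = -0.031348
  f(0.683590) = 0.003029
  x_5 = 0.683590 - 0.003029×(0.683590 - 0.669100)/(0.003029 - (-0.031348))
       = 0.682313
Iteration 5:
  f(0.683590) = 0.003029
  f(0.682313) = -0.000034
  x_6 = 0.682313 - (-0.000034)×(0.682313 - 0.683590)/(-0.000034 - 0.003029)
       = 0.682328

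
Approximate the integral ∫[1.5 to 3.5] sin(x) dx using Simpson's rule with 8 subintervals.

f(x) = sin(x)
a = 1.5, b = 3.5, n = 8
h = (b - a)/n = 0.250000

Simpson's rule: (h/3)[f(x₀) + 4f(x₁) + 2f(x₂) + ... + f(xₙ)]

x_0 = 1.5000, f(x_0) = 0.997495, coefficient = 1
x_1 = 1.7500, f(x_1) = 0.983986, coefficient = 4
x_2 = 2.0000, f(x_2) = 0.909297, coefficient = 2
x_3 = 2.2500, f(x_3) = 0.778073, coefficient = 4
x_4 = 2.5000, f(x_4) = 0.598472, coefficient = 2
x_5 = 2.7500, f(x_5) = 0.381661, coefficient = 4
x_6 = 3.0000, f(x_6) = 0.141120, coefficient = 2
x_7 = 3.2500, f(x_7) = -0.108195, coefficient = 4
x_8 = 3.5000, f(x_8) = -0.350783, coefficient = 1

I ≈ (0.250000/3) × 12.086591 = 1.007216
Exact value: 1.007194
Error: 0.000022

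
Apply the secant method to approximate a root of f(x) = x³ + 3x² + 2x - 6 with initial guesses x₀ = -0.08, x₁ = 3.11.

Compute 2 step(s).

f(x) = x³ + 3x² + 2x - 6
x₀ = -0.08, x₁ = 3.11

Secant formula: x_{n+1} = x_n - f(x_n)(x_n - x_{n-1})/(f(x_n) - f(x_{n-1}))

Iteration 1:
  f(-0.080000) = -6.141312
  f(3.110000) = 59.316531
  x_2 = 3.110000 - 59.316531×(3.110000 - (-0.080000))/(59.316531 - (-6.141312))
       = 0.219289
Iteration 2:
  f(3.110000) = 59.316531
  f(0.219289) = -5.406615
  x_3 = 0.219289 - (-5.406615)×(0.219289 - 3.110000)/(-5.406615 - 59.316531)
       = 0.460763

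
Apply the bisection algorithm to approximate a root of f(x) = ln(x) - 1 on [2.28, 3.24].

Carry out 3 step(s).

f(x) = ln(x) - 1
Initial interval: [2.28, 3.24]

Iteration 1:
  c_1 = (2.280000 + 3.240000)/2 = 2.760000
  f(c_1) = f(2.760000) = 0.015231
  f(a) × f(c) < 0, new interval: [2.280000, 2.760000]
Iteration 2:
  c_2 = (2.280000 + 2.760000)/2 = 2.520000
  f(c_2) = f(2.520000) = -0.075741
  f(a) × f(c) ≥ 0, new interval: [2.520000, 2.760000]
Iteration 3:
  c_3 = (2.520000 + 2.760000)/2 = 2.640000
  f(c_3) = f(2.640000) = -0.029221
  f(a) × f(c) ≥ 0, new interval: [2.640000, 2.760000]

After 3 iteration(s), the approximation is c_3 = 2.640000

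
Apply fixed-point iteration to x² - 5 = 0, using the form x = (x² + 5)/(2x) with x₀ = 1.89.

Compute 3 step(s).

Equation: x² - 5 = 0
Fixed-point form: x = (x² + 5)/(2x)
x₀ = 1.89

x_1 = g(1.890000) = 2.267751
x_2 = g(2.267751) = 2.236289
x_3 = g(2.236289) = 2.236068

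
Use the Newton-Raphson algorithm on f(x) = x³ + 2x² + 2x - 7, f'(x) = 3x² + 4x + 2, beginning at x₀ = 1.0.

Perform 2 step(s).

f(x) = x³ + 2x² + 2x - 7
f'(x) = 3x² + 4x + 2
x₀ = 1.0

Newton-Raphson formula: x_{n+1} = x_n - f(x_n)/f'(x_n)

Iteration 1:
  f(1.000000) = -2.000000
  f'(1.000000) = 9.000000
  x_1 = 1.000000 - (-2.000000)/9.000000 = 1.222222
Iteration 2:
  f(1.222222) = 0.257888
  f'(1.222222) = 11.370370
  x_2 = 1.222222 - 0.257888/11.370370 = 1.199542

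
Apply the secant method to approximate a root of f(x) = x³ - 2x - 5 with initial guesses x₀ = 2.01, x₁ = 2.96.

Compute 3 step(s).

f(x) = x³ - 2x - 5
x₀ = 2.01, x₁ = 2.96

Secant formula: x_{n+1} = x_n - f(x_n)(x_n - x_{n-1})/(f(x_n) - f(x_{n-1}))

Iteration 1:
  f(2.010000) = -0.899399
  f(2.960000) = 15.014336
  x_2 = 2.960000 - 15.014336×(2.960000 - 2.010000)/(15.014336 - (-0.899399))
       = 2.063691
Iteration 2:
  f(2.960000) = 15.014336
  f(2.063691) = -0.338489
  x_3 = 2.063691 - (-0.338489)×(2.063691 - 2.960000)/(-0.338489 - 15.014336)
       = 2.083453
Iteration 3:
  f(2.063691) = -0.338489
  f(2.083453) = -0.123108
  x_4 = 2.083453 - (-0.123108)×(2.083453 - 2.063691)/(-0.123108 - (-0.338489))
       = 2.094748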